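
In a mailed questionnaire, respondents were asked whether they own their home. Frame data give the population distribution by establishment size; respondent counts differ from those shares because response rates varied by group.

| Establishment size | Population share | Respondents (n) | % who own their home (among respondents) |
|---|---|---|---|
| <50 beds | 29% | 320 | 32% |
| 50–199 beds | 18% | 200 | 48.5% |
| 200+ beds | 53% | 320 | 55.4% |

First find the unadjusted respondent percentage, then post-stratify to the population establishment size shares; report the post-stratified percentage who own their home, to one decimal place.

47.4%

Unadjusted (pooled respondent) estimate weights by respondent counts:
  (320/840)×32 + (200/840)×48.5 + (320/840)×55.4 = 44.8429%
Reweighting by population establishment size shares:
  0.29×32 + 0.18×48.5 + 0.53×55.4 = 47.372%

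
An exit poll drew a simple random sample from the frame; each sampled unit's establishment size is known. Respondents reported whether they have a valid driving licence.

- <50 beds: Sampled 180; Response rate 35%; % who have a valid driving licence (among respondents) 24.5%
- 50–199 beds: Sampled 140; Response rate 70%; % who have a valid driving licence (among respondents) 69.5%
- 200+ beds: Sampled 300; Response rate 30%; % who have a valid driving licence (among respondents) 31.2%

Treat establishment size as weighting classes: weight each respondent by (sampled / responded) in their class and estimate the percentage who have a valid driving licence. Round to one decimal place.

37.9%

Inverse-response-rate weighting restores each class to its sampled count, so class totals weight by n_sampled:
  <50 beds: 180 × 24.5 = 4410
  50–199 beds: 140 × 69.5 = 9730
  200+ beds: 300 × 31.2 = 9360
Adjusted estimate = 23,500 / 620 = 37.9032 → 37.9%.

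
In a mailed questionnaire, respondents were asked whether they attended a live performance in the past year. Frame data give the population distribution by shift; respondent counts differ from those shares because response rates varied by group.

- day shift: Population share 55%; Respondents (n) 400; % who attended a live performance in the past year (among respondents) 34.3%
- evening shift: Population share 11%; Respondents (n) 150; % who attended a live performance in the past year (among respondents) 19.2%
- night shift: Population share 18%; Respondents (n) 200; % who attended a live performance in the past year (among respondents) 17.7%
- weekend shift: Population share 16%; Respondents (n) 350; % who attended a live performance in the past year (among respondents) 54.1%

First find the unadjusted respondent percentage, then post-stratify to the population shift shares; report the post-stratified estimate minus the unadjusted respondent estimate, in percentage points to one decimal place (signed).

Without adjustment, the pooled respondent share is:
  (400/1100)×34.3 + (150/1100)×19.2 + (200/1100)×17.7 + (350/1100)×54.1 = 35.5227%
Post-stratifying to population shares instead:
  0.55×34.3 + 0.11×19.2 + 0.18×17.7 + 0.16×54.1 = 32.819%
Difference = 32.819 − 35.5227 = -2.7037 pp.

-2.7 percentage points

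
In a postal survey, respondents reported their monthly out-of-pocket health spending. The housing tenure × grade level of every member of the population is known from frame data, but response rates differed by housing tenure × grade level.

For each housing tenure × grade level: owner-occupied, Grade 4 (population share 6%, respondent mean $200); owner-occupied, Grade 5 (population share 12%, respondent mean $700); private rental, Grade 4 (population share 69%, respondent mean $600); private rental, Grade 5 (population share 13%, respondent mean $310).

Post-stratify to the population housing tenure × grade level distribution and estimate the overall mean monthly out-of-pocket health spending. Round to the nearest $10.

$550

Reweight to the known housing tenure × grade level distribution:
  owner-occupied, Grade 4: 0.06 × 200 = 12
  owner-occupied, Grade 5: 0.12 × 700 = 84
  private rental, Grade 4: 0.69 × 600 = 414
  private rental, Grade 5: 0.13 × 310 = 40.3
Post-stratified estimate = 550.3 → $550.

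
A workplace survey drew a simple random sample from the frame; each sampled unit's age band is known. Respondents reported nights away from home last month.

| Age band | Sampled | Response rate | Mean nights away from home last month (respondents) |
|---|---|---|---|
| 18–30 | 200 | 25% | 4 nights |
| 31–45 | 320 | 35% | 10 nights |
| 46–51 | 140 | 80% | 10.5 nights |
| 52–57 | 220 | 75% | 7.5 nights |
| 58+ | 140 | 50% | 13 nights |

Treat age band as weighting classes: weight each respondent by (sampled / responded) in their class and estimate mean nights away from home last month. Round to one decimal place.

8.8

With weight = n_sampled/n_responded per class, the weighted class total is n_sampled:
  18–30: 200 × 4 = 800
  31–45: 320 × 10 = 3200
  46–51: 140 × 10.5 = 1470
  52–57: 220 × 7.5 = 1650
  58+: 140 × 13 = 1820
Adjusted estimate = 8940 / 1,020 = 8.76471 → 8.8.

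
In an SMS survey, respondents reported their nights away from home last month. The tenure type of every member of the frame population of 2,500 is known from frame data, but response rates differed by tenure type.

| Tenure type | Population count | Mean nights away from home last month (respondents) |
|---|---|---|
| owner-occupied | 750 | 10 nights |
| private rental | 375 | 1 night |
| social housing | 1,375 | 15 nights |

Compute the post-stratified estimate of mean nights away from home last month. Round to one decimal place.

Each cell contributes population-share × respondent value:
  owner-occupied: (750/2,500) × 10 = 3
  private rental: (375/2,500) × 1 = 0.15
  social housing: (1,375/2,500) × 15 = 8.25
Post-stratified estimate = 11.4 → 11.4.

11.4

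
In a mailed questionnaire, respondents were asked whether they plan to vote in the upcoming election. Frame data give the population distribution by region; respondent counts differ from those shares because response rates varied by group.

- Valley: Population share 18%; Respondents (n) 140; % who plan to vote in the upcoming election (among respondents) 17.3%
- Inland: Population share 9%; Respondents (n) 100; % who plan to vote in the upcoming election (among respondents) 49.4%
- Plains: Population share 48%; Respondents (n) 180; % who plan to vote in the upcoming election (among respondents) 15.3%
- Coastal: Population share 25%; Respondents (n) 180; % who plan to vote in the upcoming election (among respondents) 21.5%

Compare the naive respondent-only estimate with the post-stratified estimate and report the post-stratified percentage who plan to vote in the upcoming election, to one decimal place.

Unadjusted (pooled respondent) estimate weights by respondent counts:
  (140/600)×17.3 + (100/600)×49.4 + (180/600)×15.3 + (180/600)×21.5 = 23.31%
Post-stratified estimate weights by population shares:
  0.18×17.3 + 0.09×49.4 + 0.48×15.3 + 0.25×21.5 = 20.279%

20.3%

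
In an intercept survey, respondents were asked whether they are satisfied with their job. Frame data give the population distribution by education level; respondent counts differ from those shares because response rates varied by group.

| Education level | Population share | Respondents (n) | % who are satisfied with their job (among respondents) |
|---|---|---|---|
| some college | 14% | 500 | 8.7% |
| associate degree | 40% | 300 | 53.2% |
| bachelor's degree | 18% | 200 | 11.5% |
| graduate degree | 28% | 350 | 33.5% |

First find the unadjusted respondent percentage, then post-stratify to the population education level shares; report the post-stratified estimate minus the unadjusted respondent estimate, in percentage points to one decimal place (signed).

+8.5 percentage points

Naive respondent-only estimate (weights = respondent counts):
  (500/1350)×8.7 + (300/1350)×53.2 + (200/1350)×11.5 + (350/1350)×33.5 = 25.4333%
Post-stratified estimate weights by population shares:
  0.14×8.7 + 0.4×53.2 + 0.18×11.5 + 0.28×33.5 = 33.948%
Difference = 33.948 − 25.4333 = 8.5147 pp.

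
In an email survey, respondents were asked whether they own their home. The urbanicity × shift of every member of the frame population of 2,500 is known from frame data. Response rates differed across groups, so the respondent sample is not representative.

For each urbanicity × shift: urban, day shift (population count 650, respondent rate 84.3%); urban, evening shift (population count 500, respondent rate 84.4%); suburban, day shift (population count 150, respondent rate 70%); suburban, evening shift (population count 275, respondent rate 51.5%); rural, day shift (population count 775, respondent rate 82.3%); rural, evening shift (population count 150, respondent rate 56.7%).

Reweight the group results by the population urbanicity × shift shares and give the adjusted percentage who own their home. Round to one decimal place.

Weight each group's respondent value by its population share:
  urban, day shift: (650/2,500) × 84.3 = 21.918
  urban, evening shift: (500/2,500) × 84.4 = 16.88
  suburban, day shift: (150/2,500) × 70 = 4.2
  suburban, evening shift: (275/2,500) × 51.5 = 5.665
  rural, day shift: (775/2,500) × 82.3 = 25.513
  rural, evening shift: (150/2,500) × 56.7 = 3.402
Post-stratified estimate = 77.578 → 77.6%.

77.6%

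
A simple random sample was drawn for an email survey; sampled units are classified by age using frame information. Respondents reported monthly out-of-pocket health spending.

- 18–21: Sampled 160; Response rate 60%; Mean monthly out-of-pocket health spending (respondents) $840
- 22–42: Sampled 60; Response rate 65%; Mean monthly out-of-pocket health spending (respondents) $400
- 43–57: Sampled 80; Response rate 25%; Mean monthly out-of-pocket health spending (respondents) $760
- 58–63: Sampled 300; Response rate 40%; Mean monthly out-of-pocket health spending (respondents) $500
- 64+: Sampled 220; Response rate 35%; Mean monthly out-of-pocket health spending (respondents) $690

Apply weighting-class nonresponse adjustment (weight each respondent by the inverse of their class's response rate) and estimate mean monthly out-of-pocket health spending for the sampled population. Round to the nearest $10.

$640

Inverse-response-rate weighting restores each class to its sampled count, so class totals weight by n_sampled:
  18–21: 160 × 840 = 134,400
  22–42: 60 × 400 = 24,000
  43–57: 80 × 760 = 60,800
  58–63: 300 × 500 = 150,000
  64+: 220 × 690 = 151,800
Adjusted estimate = 521,000 / 820 = 635.366 → $640.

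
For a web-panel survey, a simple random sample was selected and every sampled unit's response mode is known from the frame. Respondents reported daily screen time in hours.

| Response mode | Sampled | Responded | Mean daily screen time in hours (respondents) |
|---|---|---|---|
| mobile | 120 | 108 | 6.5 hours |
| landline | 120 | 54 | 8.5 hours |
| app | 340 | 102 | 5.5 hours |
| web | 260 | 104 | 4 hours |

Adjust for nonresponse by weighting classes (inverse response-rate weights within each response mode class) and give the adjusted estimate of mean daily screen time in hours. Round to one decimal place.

Response rates by class: mobile 108/120 = 90%, landline 54/120 = 45%, app 102/340 = 30%, web 104/260 = 40%.
Inverse-response-rate weighting restores each class to its sampled count, so class totals weight by n_sampled:
  mobile: 120 × 6.5 = 780
  landline: 120 × 8.5 = 1020
  app: 340 × 5.5 = 1870
  web: 260 × 4 = 1040
Adjusted estimate = 4710 / 840 = 5.60714 → 5.6.

5.6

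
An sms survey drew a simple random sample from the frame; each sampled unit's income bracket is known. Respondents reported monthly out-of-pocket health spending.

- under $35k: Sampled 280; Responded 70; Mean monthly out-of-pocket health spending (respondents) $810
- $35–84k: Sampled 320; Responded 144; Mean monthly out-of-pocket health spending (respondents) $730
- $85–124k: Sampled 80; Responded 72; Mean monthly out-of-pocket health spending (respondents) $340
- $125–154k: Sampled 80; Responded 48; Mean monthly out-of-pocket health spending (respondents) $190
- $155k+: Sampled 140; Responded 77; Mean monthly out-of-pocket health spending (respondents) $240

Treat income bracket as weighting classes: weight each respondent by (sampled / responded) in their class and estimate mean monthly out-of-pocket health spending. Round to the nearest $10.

$600

Class response rates: under $35k 70/280 = 25%, $35–84k 144/320 = 45%, $85–124k 72/80 = 90%, $125–154k 48/80 = 60%, $155k+ 77/140 = 55%.
With weight = n_sampled/n_responded per class, the weighted class total is n_sampled:
  under $35k: 280 × 810 = 226,800
  $35–84k: 320 × 730 = 233,600
  $85–124k: 80 × 340 = 27,200
  $125–154k: 80 × 190 = 15,200
  $155k+: 140 × 240 = 33,600
Adjusted estimate = 536,400 / 900 = 596 → $600.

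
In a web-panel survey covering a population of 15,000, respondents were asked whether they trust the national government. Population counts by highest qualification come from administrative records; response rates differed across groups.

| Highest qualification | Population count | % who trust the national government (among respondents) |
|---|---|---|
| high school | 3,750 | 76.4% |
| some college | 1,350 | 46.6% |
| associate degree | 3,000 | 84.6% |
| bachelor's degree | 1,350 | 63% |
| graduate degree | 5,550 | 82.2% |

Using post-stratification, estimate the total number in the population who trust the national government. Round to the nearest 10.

Apply each group's respondent rate to its population count:
  high school: 3,750 × 76.4% = 2865
  some college: 1,350 × 46.6% = 629.1
  associate degree: 3,000 × 84.6% = 2538
  bachelor's degree: 1,350 × 63% = 850.5
  graduate degree: 5,550 × 82.2% = 4562.1
Estimated total = 11444.7 → 11,440.

11,440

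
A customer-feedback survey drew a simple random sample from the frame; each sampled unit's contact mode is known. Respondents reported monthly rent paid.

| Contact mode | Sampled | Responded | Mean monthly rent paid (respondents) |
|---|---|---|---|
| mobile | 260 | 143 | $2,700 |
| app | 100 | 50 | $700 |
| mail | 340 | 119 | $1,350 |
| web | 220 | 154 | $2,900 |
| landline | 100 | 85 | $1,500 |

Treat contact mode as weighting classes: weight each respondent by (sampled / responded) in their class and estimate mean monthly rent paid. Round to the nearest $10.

Response rates by class: mobile 143/260 = 55%, app 50/100 = 50%, mail 119/340 = 35%, web 154/220 = 70%, landline 85/100 = 85%.
Each respondent's weight = sampled/responded in their class; summing within a class gives n_sampled, so:
  mobile: 260 × 2700 = 702,000
  app: 100 × 700 = 70,000
  mail: 340 × 1350 = 459,000
  web: 220 × 2900 = 638,000
  landline: 100 × 1500 = 150,000
Adjusted estimate = 2,019,000 / 1,020 = 1979.41 → $1,980.

$1,980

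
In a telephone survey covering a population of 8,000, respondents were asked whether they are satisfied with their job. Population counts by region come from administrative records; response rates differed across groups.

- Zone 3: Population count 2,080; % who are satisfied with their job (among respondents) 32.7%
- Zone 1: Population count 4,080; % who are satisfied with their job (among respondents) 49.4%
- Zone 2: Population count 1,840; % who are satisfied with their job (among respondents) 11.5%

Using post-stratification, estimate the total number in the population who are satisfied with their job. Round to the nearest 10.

2,910

Each cell contributes its population count × the respondent rate:
  Zone 3: 2,080 × 32.7% = 680.16
  Zone 1: 4,080 × 49.4% = 2015.52
  Zone 2: 1,840 × 11.5% = 211.6
Estimated total = 2907.28 → 2,910.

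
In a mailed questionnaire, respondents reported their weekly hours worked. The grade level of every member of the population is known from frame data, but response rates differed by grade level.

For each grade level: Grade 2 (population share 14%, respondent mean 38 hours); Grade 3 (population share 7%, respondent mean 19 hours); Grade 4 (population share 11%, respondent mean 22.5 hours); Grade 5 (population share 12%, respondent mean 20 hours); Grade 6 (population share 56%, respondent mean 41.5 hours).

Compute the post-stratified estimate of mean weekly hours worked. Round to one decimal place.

Reweight to the known grade level distribution:
  Grade 2: 0.14 × 38 = 5.32
  Grade 3: 0.07 × 19 = 1.33
  Grade 4: 0.11 × 22.5 = 2.475
  Grade 5: 0.12 × 20 = 2.4
  Grade 6: 0.56 × 41.5 = 23.24
Post-stratified estimate = 34.765 → 34.8.

34.8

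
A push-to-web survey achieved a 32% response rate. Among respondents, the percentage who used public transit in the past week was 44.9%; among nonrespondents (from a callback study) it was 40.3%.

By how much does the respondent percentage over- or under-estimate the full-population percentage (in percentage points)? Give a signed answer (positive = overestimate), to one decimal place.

+3.1 percentage points

Nonresponse fraction = 1 − 0.32 = 0.68.
Bias = (nonresponse fraction) × (respondent percentage − nonrespondent percentage)
     = 0.68 × (44.9 − 40.3) = 0.68 × 4.6 = 3.128.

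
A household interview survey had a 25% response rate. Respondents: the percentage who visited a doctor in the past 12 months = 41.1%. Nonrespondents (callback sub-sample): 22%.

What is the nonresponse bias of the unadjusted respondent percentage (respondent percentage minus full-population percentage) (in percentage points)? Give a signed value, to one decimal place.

+14.3 percentage points

Nonresponse fraction = 1 − 0.25 = 0.75.
Bias = (nonresponse fraction) × (respondent percentage − nonrespondent percentage)
     = 0.75 × (41.1 − 22) = 0.75 × 19.1 = 14.325.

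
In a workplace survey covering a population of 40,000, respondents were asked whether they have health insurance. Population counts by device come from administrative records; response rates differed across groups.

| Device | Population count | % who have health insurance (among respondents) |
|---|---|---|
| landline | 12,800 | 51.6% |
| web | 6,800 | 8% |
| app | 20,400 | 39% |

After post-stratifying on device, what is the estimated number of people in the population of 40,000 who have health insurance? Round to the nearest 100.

Estimated count per cell = population count × respondent percentage:
  landline: 12,800 × 51.6% = 6604.8
  web: 6,800 × 8% = 544
  app: 20,400 × 39% = 7956
Estimated total = 15104.8 → 15,100.

15,100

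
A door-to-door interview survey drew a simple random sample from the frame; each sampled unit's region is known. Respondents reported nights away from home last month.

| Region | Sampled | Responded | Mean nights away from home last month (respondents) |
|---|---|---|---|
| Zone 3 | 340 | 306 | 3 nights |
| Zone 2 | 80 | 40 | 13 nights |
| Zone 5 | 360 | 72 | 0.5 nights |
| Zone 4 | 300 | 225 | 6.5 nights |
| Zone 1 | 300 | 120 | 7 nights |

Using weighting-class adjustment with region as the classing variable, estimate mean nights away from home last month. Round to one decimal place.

Response rates by class: Zone 3 306/340 = 90%, Zone 2 40/80 = 50%, Zone 5 72/360 = 20%, Zone 4 225/300 = 75%, Zone 1 120/300 = 40%.
Inverse-response-rate weighting restores each class to its sampled count, so class totals weight by n_sampled:
  Zone 3: 340 × 3 = 1020
  Zone 2: 80 × 13 = 1040
  Zone 5: 360 × 0.5 = 180
  Zone 4: 300 × 6.5 = 1950
  Zone 1: 300 × 7 = 2100
Adjusted estimate = 6290 / 1,380 = 4.55797 → 4.6.

4.6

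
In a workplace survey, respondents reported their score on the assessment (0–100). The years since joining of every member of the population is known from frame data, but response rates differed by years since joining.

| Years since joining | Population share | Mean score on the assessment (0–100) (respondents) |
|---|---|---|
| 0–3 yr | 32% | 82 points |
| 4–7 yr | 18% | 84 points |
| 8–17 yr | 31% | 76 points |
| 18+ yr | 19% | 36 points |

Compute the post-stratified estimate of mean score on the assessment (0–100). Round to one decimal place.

Each cell contributes population-share × respondent value:
  0–3 yr: 0.32 × 82 = 26.24
  4–7 yr: 0.18 × 84 = 15.12
  8–17 yr: 0.31 × 76 = 23.56
  18+ yr: 0.19 × 36 = 6.84
Post-stratified estimate = 71.76 → 71.8.

71.8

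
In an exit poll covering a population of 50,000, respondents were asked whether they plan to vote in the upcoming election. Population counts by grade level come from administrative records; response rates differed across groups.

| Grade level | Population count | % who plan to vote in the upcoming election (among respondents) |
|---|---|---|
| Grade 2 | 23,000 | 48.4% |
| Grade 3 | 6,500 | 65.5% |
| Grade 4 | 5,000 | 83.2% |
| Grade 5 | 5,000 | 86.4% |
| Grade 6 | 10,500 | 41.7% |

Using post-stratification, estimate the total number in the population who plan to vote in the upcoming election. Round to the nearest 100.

Apply each group's respondent rate to its population count:
  Grade 2: 23,000 × 48.4% = 11,132
  Grade 3: 6,500 × 65.5% = 4257.5
  Grade 4: 5,000 × 83.2% = 4160
  Grade 5: 5,000 × 86.4% = 4320
  Grade 6: 10,500 × 41.7% = 4378.5
Estimated total = 28,248 → 28,200.

28,200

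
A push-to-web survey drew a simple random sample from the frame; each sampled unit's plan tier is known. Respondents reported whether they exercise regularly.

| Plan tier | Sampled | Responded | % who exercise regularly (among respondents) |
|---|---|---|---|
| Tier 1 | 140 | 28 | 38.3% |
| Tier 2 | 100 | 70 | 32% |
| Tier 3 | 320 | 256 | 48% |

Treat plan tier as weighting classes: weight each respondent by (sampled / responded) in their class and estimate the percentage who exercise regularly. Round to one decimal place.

42.7%

Class response rates: Tier 1 28/140 = 20%, Tier 2 70/100 = 70%, Tier 3 256/320 = 80%.
Weighting each respondent by the inverse class response rate inflates each class back to its sampled size, so the class weight is n_sampled:
  Tier 1: 140 × 38.3 = 5362
  Tier 2: 100 × 32 = 3200
  Tier 3: 320 × 48 = 15,360
Adjusted estimate = 23,922 / 560 = 42.7179 → 42.7%.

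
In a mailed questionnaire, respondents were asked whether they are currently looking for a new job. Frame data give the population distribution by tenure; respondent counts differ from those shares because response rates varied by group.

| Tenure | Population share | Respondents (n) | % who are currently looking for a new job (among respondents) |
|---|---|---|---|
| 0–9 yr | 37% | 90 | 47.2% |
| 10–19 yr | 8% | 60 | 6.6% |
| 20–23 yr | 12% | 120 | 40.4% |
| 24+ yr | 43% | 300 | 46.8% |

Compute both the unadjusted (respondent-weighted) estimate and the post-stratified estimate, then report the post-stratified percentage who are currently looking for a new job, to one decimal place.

Naive respondent-only estimate (weights = respondent counts):
  (90/570)×47.2 + (60/570)×6.6 + (120/570)×40.4 + (300/570)×46.8 = 41.2842%
Post-stratifying to population shares instead:
  0.37×47.2 + 0.08×6.6 + 0.12×40.4 + 0.43×46.8 = 42.964%

43.0%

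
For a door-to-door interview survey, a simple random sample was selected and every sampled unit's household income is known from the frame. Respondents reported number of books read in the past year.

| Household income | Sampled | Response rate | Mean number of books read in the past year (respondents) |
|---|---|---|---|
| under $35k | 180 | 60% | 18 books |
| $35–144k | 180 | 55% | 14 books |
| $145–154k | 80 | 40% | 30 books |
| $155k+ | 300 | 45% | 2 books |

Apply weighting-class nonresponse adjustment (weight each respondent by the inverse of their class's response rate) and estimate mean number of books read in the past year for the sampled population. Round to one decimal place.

Weighting each respondent by the inverse class response rate inflates each class back to its sampled size, so the class weight is n_sampled:
  under $35k: 180 × 18 = 3240
  $35–144k: 180 × 14 = 2520
  $145–154k: 80 × 30 = 2400
  $155k+: 300 × 2 = 600
Adjusted estimate = 8760 / 740 = 11.8378 → 11.8.

11.8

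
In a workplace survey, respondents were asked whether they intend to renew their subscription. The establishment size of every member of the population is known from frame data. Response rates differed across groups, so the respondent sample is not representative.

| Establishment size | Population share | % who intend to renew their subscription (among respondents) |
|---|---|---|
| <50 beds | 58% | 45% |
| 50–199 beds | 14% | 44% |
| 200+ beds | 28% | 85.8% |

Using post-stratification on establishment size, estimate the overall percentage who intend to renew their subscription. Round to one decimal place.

Post-stratification weights by population share, not respondent share:
  <50 beds: 0.58 × 45 = 26.1
  50–199 beds: 0.14 × 44 = 6.16
  200+ beds: 0.28 × 85.8 = 24.024
Post-stratified estimate = 56.284 → 56.3%.

56.3%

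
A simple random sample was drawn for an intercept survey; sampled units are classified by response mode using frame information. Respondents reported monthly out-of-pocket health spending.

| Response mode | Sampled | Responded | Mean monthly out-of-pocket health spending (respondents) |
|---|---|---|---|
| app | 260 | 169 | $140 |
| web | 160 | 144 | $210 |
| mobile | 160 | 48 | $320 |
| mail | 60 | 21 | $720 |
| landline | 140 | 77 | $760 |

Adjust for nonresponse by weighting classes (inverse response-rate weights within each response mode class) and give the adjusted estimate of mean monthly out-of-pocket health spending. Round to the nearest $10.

Class response rates: app 169/260 = 65%, web 144/160 = 90%, mobile 48/160 = 30%, mail 21/60 = 35%, landline 77/140 = 55%.
Each respondent's weight = sampled/responded in their class; summing within a class gives n_sampled, so:
  app: 260 × 140 = 36,400
  web: 160 × 210 = 33,600
  mobile: 160 × 320 = 51,200
  mail: 60 × 720 = 43,200
  landline: 140 × 760 = 106,400
Adjusted estimate = 270,800 / 780 = 347.179 → $350.

$350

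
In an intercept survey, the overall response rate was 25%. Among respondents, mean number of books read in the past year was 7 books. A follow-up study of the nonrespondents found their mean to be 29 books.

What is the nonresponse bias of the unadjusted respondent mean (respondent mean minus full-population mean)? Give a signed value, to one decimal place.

-16.5

Nonresponse fraction = 1 − 0.25 = 0.75.
Bias = (nonresponse fraction) × (respondent mean − nonrespondent mean)
     = 0.75 × (7 − 29) = 0.75 × -22 = -16.5.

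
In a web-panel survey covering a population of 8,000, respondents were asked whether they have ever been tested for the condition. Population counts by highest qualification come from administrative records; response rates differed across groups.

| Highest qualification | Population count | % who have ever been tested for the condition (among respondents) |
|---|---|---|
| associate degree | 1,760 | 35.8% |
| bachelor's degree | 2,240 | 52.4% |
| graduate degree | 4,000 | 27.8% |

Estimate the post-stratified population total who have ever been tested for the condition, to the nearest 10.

Apply each group's respondent rate to its population count:
  associate degree: 1,760 × 35.8% = 630.08
  bachelor's degree: 2,240 × 52.4% = 1173.76
  graduate degree: 4,000 × 27.8% = 1112
Estimated total = 2915.84 → 2,920.

2,920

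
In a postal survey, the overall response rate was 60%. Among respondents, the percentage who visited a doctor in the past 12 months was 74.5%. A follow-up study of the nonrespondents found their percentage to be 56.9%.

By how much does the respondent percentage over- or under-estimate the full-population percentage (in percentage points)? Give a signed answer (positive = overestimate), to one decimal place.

Nonresponse fraction = 1 − 0.6 = 0.4.
Bias = (nonresponse fraction) × (respondent percentage − nonrespondent percentage)
     = 0.4 × (74.5 − 56.9) = 0.4 × 17.6 = 7.04.

+7.0 percentage points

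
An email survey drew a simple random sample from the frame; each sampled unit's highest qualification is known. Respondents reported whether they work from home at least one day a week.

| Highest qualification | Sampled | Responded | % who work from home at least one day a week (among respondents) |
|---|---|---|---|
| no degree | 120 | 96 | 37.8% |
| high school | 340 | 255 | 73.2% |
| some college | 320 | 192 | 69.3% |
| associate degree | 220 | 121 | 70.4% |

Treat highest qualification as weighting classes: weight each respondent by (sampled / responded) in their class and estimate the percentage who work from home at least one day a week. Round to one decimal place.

Response rates by class: no degree 96/120 = 80%, high school 255/340 = 75%, some college 192/320 = 60%, associate degree 121/220 = 55%.
Inverse-response-rate weighting restores each class to its sampled count, so class totals weight by n_sampled:
  no degree: 120 × 37.8 = 4536
  high school: 340 × 73.2 = 24,888
  some college: 320 × 69.3 = 22,176
  associate degree: 220 × 70.4 = 15488
Adjusted estimate = 67,088 / 1,000 = 67.088 → 67.1%.

67.1%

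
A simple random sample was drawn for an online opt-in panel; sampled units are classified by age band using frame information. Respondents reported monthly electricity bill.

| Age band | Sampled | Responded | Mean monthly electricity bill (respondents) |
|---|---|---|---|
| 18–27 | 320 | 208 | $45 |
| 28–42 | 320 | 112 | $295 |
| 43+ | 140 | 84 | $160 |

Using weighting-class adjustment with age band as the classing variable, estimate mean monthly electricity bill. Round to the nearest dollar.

$168

Class response rates: 18–27 208/320 = 65%, 28–42 112/320 = 35%, 43+ 84/140 = 60%.
Weighting each respondent by the inverse class response rate inflates each class back to its sampled size, so the class weight is n_sampled:
  18–27: 320 × 45 = 14,400
  28–42: 320 × 295 = 94,400
  43+: 140 × 160 = 22,400
Adjusted estimate = 131,200 / 780 = 168.205 → $168.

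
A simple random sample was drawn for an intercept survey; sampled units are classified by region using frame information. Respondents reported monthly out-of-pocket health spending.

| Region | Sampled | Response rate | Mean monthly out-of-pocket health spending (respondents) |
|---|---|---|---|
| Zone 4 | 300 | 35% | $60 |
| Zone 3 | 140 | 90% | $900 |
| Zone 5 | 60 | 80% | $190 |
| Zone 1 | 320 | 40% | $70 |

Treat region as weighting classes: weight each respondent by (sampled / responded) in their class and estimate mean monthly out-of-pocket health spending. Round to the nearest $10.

$220

Inverse-response-rate weighting restores each class to its sampled count, so class totals weight by n_sampled:
  Zone 4: 300 × 60 = 18,000
  Zone 3: 140 × 900 = 126,000
  Zone 5: 60 × 190 = 11,400
  Zone 1: 320 × 70 = 22,400
Adjusted estimate = 177,800 / 820 = 216.829 → $220.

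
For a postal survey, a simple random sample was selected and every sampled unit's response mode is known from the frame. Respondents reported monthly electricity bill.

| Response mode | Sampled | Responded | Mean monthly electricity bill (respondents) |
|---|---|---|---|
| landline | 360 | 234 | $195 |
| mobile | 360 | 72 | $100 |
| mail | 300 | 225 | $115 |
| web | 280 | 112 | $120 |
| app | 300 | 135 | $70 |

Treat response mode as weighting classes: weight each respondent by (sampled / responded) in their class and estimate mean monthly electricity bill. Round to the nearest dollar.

$122

Class response rates: landline 234/360 = 65%, mobile 72/360 = 20%, mail 225/300 = 75%, web 112/280 = 40%, app 135/300 = 45%.
With weight = n_sampled/n_responded per class, the weighted class total is n_sampled:
  landline: 360 × 195 = 70,200
  mobile: 360 × 100 = 36,000
  mail: 300 × 115 = 34,500
  web: 280 × 120 = 33,600
  app: 300 × 70 = 21,000
Adjusted estimate = 195,300 / 1,600 = 122.062 → $122.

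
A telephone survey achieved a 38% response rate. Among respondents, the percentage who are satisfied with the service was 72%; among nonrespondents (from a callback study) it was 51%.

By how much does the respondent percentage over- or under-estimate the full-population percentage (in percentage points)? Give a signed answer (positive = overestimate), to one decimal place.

Nonresponse fraction = 1 − 0.38 = 0.62.
Bias = (nonresponse fraction) × (respondent percentage − nonrespondent percentage)
     = 0.62 × (72 − 51) = 0.62 × 21 = 13.02.

+13.0 percentage points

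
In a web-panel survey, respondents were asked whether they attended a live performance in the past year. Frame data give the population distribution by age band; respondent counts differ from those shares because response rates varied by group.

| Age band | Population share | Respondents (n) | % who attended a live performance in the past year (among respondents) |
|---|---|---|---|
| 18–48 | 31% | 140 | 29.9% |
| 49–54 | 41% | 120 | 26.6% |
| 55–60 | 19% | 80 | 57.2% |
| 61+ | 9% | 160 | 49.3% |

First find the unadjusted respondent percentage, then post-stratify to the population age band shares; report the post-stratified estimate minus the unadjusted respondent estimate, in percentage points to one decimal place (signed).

Without adjustment, the pooled respondent share is:
  (140/500)×29.9 + (120/500)×26.6 + (80/500)×57.2 + (160/500)×49.3 = 39.684%
Reweighting by population age band shares:
  0.31×29.9 + 0.41×26.6 + 0.19×57.2 + 0.09×49.3 = 35.48%
Difference = 35.48 − 39.684 = -4.204 pp.

-4.2 percentage points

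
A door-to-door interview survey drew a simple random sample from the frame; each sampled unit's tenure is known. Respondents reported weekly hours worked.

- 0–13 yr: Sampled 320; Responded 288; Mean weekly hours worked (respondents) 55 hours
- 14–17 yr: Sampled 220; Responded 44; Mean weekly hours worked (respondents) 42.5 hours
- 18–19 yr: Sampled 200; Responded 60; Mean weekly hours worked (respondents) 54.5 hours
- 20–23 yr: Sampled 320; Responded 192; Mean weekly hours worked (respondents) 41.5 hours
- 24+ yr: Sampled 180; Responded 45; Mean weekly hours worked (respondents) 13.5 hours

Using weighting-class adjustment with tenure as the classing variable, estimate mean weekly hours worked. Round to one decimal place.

Class response rates: 0–13 yr 288/320 = 90%, 14–17 yr 44/220 = 20%, 18–19 yr 60/200 = 30%, 20–23 yr 192/320 = 60%, 24+ yr 45/180 = 25%.
With weight = n_sampled/n_responded per class, the weighted class total is n_sampled:
  0–13 yr: 320 × 55 = 17,600
  14–17 yr: 220 × 42.5 = 9350
  18–19 yr: 200 × 54.5 = 10,900
  20–23 yr: 320 × 41.5 = 13,280
  24+ yr: 180 × 13.5 = 2430
Adjusted estimate = 53,560 / 1,240 = 43.1935 → 43.2.

43.2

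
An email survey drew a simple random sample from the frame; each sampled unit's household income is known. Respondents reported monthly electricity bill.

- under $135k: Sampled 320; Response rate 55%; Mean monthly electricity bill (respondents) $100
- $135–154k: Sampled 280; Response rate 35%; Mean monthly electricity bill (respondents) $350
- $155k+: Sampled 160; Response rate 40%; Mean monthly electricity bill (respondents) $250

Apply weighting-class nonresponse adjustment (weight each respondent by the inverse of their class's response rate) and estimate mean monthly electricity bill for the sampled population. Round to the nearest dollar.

Inverse-response-rate weighting restores each class to its sampled count, so class totals weight by n_sampled:
  under $135k: 320 × 100 = 32,000
  $135–154k: 280 × 350 = 98,000
  $155k+: 160 × 250 = 40,000
Adjusted estimate = 170,000 / 760 = 223.684 → $224.

$224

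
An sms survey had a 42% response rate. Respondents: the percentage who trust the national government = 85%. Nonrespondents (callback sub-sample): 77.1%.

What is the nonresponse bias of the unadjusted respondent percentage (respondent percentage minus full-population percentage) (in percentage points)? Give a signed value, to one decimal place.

Nonresponse fraction = 1 − 0.42 = 0.58.
Bias = (nonresponse fraction) × (respondent percentage − nonrespondent percentage)
     = 0.58 × (85 − 77.1) = 0.58 × 7.9 = 4.582.

+4.6 percentage points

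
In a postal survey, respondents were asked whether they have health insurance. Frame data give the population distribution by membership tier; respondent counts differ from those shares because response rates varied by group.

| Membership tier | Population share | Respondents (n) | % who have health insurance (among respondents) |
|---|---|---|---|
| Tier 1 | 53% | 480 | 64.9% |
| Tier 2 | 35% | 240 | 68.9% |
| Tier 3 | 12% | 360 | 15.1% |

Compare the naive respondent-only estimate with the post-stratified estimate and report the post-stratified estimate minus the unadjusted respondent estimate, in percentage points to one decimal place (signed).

+11.1 percentage points

Without adjustment, the pooled respondent share is:
  (480/1080)×64.9 + (240/1080)×68.9 + (360/1080)×15.1 = 49.1889%
Reweighting by population membership tier shares:
  0.53×64.9 + 0.35×68.9 + 0.12×15.1 = 60.324%
Difference = 60.324 − 49.1889 = 11.1351 pp.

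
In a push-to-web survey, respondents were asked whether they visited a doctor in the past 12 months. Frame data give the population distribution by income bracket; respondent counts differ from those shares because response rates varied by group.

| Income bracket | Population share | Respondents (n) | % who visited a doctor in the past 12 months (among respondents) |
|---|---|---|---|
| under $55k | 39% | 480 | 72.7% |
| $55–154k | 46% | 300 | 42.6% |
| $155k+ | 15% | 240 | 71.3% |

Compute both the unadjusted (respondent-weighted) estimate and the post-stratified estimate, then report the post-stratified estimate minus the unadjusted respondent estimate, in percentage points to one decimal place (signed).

-4.9 percentage points

Unadjusted (pooled respondent) estimate weights by respondent counts:
  (480/1020)×72.7 + (300/1020)×42.6 + (240/1020)×71.3 = 63.5176%
Reweighting by population income bracket shares:
  0.39×72.7 + 0.46×42.6 + 0.15×71.3 = 58.644%
Difference = 58.644 − 63.5176 = -4.8736 pp.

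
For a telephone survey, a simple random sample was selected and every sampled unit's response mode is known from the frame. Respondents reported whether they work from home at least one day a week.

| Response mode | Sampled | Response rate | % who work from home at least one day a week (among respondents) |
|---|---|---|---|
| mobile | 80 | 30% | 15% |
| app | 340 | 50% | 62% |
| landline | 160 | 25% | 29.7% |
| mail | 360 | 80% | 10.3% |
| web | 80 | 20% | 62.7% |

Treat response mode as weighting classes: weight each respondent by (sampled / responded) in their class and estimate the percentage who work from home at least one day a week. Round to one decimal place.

Weighting each respondent by the inverse class response rate inflates each class back to its sampled size, so the class weight is n_sampled:
  mobile: 80 × 15 = 1200
  app: 340 × 62 = 21,080
  landline: 160 × 29.7 = 4752
  mail: 360 × 10.3 = 3708
  web: 80 × 62.7 = 5016
Adjusted estimate = 35,756 / 1,020 = 35.0549 → 35.1%.

35.1%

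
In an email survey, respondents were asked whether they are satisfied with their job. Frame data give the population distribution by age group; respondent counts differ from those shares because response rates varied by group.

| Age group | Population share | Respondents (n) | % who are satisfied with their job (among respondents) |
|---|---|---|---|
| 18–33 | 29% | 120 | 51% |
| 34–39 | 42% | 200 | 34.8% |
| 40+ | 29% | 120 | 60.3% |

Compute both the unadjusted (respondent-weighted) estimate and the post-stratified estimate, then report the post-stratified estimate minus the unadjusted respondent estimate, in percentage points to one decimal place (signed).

Unadjusted (pooled respondent) estimate weights by respondent counts:
  (120/440)×51 + (200/440)×34.8 + (120/440)×60.3 = 46.1727%
Reweighting by population age group shares:
  0.29×51 + 0.42×34.8 + 0.29×60.3 = 46.893%
Difference = 46.893 − 46.1727 = 0.7203 pp.

+0.7 percentage points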